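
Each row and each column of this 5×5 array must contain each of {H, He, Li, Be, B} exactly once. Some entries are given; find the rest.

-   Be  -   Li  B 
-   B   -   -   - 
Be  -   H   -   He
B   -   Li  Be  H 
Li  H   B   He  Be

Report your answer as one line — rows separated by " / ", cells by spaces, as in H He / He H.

(r1,c3): row 1 has {Li,Be,B}; column 3 has {H,Li,B}, so it must be He.
(r2,c3): row 2 has {B}; column 3 has {H,He,Li,B}, so it must be Be.
(r2,c4): row 2 has {Be,B}; column 4 has {He,Li,Be}, so it must be H.
(r2,c5): row 2 has {H,Be,B}; column 5 has {H,He,Be,B}, so it must be Li.
(r3,c2): row 3 has {H,He,Be}; column 2 has {H,Be,B}, so it must be Li.
(r3,c4): row 3 has {H,He,Li,Be}; column 4 has {H,He,Li,Be}, so it must be B.
(r4,c2): row 4 has {H,Li,Be,B}; column 2 has {H,Li,Be,B}, so it must be He.
(r1,c1): row 1 has {He,Li,Be,B}; column 1 has {Li,Be,B}, so it must be H.
(r2,c1): row 2 has {H,Li,Be,B}; column 1 has {H,Li,Be,B}, so it must be He.

H Be He Li B / He B Be H Li / Be Li H B He / B He Li Be H / Li H B He Be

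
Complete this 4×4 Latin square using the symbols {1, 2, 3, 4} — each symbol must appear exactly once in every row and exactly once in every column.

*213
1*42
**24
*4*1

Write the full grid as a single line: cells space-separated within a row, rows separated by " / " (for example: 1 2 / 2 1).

(r1,c1) = 4
(r2,c2) = 3
(r3,c1) = 3
(r3,c2) = 1
(r4,c1) = 2
(r4,c3) = 3

4 2 1 3 / 1 3 4 2 / 3 1 2 4 / 2 4 3 1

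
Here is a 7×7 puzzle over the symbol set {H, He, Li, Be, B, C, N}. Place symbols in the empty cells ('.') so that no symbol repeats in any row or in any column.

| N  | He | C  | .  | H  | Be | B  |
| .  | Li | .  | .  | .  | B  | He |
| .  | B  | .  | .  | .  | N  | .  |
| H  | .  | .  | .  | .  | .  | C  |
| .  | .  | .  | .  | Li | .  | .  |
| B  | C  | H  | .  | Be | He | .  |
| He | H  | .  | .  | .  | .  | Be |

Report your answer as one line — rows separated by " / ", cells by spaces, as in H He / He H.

(r1,c4): row 1 has {H,He,Be,B,C,N}; column 4 is empty so far, so it must be Li.
(r4,c6): row 4 has {H,C}; column 6 has {He,Be,B,N}, so it must be Li.
(r6,c4): row 6 has {H,He,Be,B,C}; column 4 has {Li}, so it must be N.
(r6,c7): row 6 has {H,He,Be,B,C,N}; column 7 has {He,Be,B,C}, so it must be Li.
(r7,c6): row 7 has {H,He,Be}; column 6 has {He,Li,Be,B,N}, so it must be C.
(r3,c7): row 3 has {B,N}; column 7 has {He,Li,Be,B,C}, so it must be H.
(r5,c6): row 5 has {Li}; column 6 has {He,Li,Be,B,C,N}, so it must be H.
(r5,c7): row 5 has {H,Li}; column 7 has {H,He,Li,Be,B,C}, so it must be N.
(r7,c4): row 7 has {H,He,Be,C}; column 4 has {Li,N}, so it must be B.
(r7,c5): row 7 has {H,He,Be,B,C}; column 5 has {H,Li,Be}, so it must be N.
(r2,c5): row 2 has {He,Li,B}; column 5 has {H,Li,Be,N}, so it must be C.
(r3,c5): row 3 has {H,B,N}; column 5 has {H,Li,Be,C,N}, so it must be He.
(r4,c5): row 4 has {H,Li,C}; column 5 has {H,He,Li,Be,C,N}, so it must be B.
(r5,c2): row 5 has {H,Li,N}; column 2 has {H,He,Li,B,C}, so it must be Be.
(r7,c3): row 7 has {H,He,Be,B,C,N}; column 3 has {H,C}, so it must be Li.
(r2,c1): row 2 has {He,Li,B,C}; column 1 has {H,He,B,N}, so it must be Be.
(r2,c3): row 2 has {He,Li,Be,B,C}; column 3 has {H,Li,C}, so it must be N.
(r2,c4): row 2 has {He,Li,Be,B,C,N}; column 4 has {Li,B,N}, so it must be H.
(r3,c3): row 3 has {H,He,B,N}; column 3 has {H,Li,C,N}, so it must be Be.
(r3,c4): row 3 has {H,He,Be,B,N}; column 4 has {H,Li,B,N}, so it must be C.
(r4,c2): row 4 has {H,Li,B,C}; column 2 has {H,He,Li,Be,B,C}, so it must be N.
(r4,c3): row 4 has {H,Li,B,C,N}; column 3 has {H,Li,Be,C,N}, so it must be He.
(r4,c4): row 4 has {H,He,Li,B,C,N}; column 4 has {H,Li,B,C,N}, so it must be Be.
(r5,c1): row 5 has {H,Li,Be,N}; column 1 has {H,He,Be,B,N}, so it must be C.
(r5,c3): row 5 has {H,Li,Be,C,N}; column 3 has {H,He,Li,Be,C,N}, so it must be B.
(r5,c4): row 5 has {H,Li,Be,B,C,N}; column 4 has {H,Li,Be,B,C,N}, so it must be He.
(r3,c1): row 3 has {H,He,Be,B,C,N}; column 1 has {H,He,Be,B,C,N}, so it must be Li.

N He C Li H Be B / Be Li N H C B He / Li B Be C He N H / H N He Be B Li C / C Be B He Li H N / B C H N Be He Li / He H Li B N C Be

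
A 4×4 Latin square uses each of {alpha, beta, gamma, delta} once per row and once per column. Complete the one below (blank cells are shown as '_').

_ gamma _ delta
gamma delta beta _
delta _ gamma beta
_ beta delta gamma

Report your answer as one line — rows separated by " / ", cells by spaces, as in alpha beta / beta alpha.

beta gamma alpha delta / gamma delta beta alpha / delta alpha gamma beta / alpha beta delta gamma

(r1,c3): row 1 has {gamma,delta}; column 3 has {beta,gamma,delta}, so it must be alpha.
(r2,c4): row 2 has {beta,gamma,delta}; column 4 has {beta,gamma,delta}, so it must be alpha.
(r3,c2): row 3 has {beta,gamma,delta}; column 2 has {beta,gamma,delta}, so it must be alpha.
(r4,c1): row 4 has {beta,gamma,delta}; column 1 has {gamma,delta}, so it must be alpha.
(r1,c1): row 1 has {alpha,gamma,delta}; column 1 has {alpha,gamma,delta}, so it must be beta.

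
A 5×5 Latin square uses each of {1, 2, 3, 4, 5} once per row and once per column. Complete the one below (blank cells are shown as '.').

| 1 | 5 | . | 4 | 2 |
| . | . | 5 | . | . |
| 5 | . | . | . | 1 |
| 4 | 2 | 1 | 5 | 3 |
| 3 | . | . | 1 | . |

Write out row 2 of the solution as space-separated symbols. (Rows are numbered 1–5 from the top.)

2 1 5 3 4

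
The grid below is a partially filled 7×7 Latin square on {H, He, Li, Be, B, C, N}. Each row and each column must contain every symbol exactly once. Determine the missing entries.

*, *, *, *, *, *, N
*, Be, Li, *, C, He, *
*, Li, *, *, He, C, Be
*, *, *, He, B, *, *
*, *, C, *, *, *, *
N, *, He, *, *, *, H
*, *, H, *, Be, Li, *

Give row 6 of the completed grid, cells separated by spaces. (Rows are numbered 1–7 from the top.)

N C He Be Li B H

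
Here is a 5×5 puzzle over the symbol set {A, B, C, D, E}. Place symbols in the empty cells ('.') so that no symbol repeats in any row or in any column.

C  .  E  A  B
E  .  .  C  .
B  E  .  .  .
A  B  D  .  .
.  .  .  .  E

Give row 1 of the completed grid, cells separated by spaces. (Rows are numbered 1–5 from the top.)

row 1 has {A,B,C,E}; column 2 has {B,E} — only D is left for (r1,c2).

C D E A B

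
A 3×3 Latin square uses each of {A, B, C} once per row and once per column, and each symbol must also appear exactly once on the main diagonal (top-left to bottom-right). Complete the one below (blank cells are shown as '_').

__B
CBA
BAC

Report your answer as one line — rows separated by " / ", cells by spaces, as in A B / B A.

(r1,c1): row 1 has {B}; column 1 has {B,C}; the diagonal has {B,C}, so it must be A.
(r1,c2): row 1 has {A,B}; column 2 has {A,B}, so it must be C.

A C B / C B A / B A C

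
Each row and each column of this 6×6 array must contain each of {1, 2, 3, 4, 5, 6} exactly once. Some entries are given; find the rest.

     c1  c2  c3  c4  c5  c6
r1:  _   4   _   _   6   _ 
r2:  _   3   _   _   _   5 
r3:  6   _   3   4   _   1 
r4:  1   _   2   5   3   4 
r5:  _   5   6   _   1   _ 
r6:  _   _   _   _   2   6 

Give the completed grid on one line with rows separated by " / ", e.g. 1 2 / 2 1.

3 4 5 1 6 2 / 2 3 1 6 4 5 / 6 2 3 4 5 1 / 1 6 2 5 3 4 / 4 5 6 2 1 3 / 5 1 4 3 2 6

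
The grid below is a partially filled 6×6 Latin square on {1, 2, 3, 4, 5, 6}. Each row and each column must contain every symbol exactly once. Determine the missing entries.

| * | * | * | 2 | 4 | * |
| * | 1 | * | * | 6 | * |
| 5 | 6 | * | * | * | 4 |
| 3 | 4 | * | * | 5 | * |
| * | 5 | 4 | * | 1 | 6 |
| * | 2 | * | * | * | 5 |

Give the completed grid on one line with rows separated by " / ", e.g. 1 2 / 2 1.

6 3 5 2 4 1 / 4 1 2 5 6 3 / 5 6 3 1 2 4 / 3 4 1 6 5 2 / 2 5 4 3 1 6 / 1 2 6 4 3 5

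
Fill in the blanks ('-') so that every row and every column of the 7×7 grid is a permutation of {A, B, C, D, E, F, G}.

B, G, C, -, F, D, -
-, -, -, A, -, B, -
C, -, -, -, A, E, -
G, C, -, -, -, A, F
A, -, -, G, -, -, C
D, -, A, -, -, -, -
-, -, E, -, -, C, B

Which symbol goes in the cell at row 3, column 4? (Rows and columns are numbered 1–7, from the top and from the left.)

row 1 has {B,C,D,F,G}; column 4 has {A,G} — only E is left for (r1,c4).
row 1 has {B,C,D,E,F,G}; column 7 has {B,C,F} — only A is left for (r1,c7).
row 5 has {A,C,G}; column 6 has {A,B,C,D,E} — only F is left for (r5,c6).
row 6 has {A,D}; column 6 has {A,B,C,D,E,F} — only G is left for (r6,c6).
row 6 has {A,D,G}; column 7 has {A,B,C,F} — only E is left for (r6,c7).
row 7 has {B,C,E}; column 1 has {A,B,C,D,G} — only F is left for (r7,c1).
row 7 has {B,C,E,F}; column 4 has {A,E,G} — only D is left for (r7,c4).
row 7 has {B,C,D,E,F}; column 5 has {A,F} — only G is left for (r7,c5).
row 2 has {A,B}; column 1 has {A,B,C,D,F,G} — only E is left for (r2,c1).
row 4 has {A,C,F,G}; column 4 has {A,D,E,G} — only B is left for (r4,c4).
row 7 has {B,C,D,E,F,G}; column 2 has {C,G} — only A is left for (r7,c2).
row 3 has {A,C,E}; column 4 has {A,B,D,E,G} — only F is left for (r3,c4).

F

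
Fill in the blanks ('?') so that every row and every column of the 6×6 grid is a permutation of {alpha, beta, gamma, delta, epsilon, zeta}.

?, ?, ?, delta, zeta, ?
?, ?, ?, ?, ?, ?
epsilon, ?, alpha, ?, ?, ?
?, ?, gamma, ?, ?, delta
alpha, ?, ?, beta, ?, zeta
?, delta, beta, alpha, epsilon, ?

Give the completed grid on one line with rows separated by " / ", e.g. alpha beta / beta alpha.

gamma beta epsilon delta zeta alpha / delta alpha zeta gamma beta epsilon / epsilon gamma alpha zeta delta beta / beta zeta gamma epsilon alpha delta / alpha epsilon delta beta gamma zeta / zeta delta beta alpha epsilon gamma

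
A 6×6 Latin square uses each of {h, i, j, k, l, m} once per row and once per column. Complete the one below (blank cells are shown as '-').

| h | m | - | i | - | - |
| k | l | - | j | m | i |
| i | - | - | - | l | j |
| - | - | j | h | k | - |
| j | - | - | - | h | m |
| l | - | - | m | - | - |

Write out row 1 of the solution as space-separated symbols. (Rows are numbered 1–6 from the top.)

h m l i j k

At row 1, column 5: row 1 has {h,i,m}; column 5 has {h,k,l,m}; that leaves j.
At row 2, column 3: row 2 has {i,j,k,l,m}; column 3 has {j}; that leaves h.
At row 3, column 4: row 3 has {i,j,l}; column 4 has {h,i,j,m}; that leaves k.
At row 4, column 1: row 4 has {h,j,k}; column 1 has {h,i,j,k,l}; that leaves m.
At row 4, column 2: row 4 has {h,j,k,m}; column 2 has {l,m}; that leaves i.
At row 4, column 6: row 4 has {h,i,j,k,m}; column 6 has {i,j,m}; that leaves l.
At row 5, column 2: row 5 has {h,j,m}; column 2 has {i,l,m}; that leaves k.
At row 5, column 4: row 5 has {h,j,k,m}; column 4 has {h,i,j,k,m}; that leaves l.
At row 6, column 5: row 6 has {l,m}; column 5 has {h,j,k,l,m}; that leaves i.
At row 1, column 6: row 1 has {h,i,j,m}; column 6 has {i,j,l,m}; that leaves k.
At row 3, column 2: row 3 has {i,j,k,l}; column 2 has {i,k,l,m}; that leaves h.
At row 3, column 3: row 3 has {h,i,j,k,l}; column 3 has {h,j}; that leaves m.
At row 5, column 3: row 5 has {h,j,k,l,m}; column 3 has {h,j,m}; that leaves i.
At row 6, column 2: row 6 has {i,l,m}; column 2 has {h,i,k,l,m}; that leaves j.
At row 6, column 3: row 6 has {i,j,l,m}; column 3 has {h,i,j,m}; that leaves k.
At row 6, column 6: row 6 has {i,j,k,l,m}; column 6 has {i,j,k,l,m}; that leaves h.
At row 1, column 3: row 1 has {h,i,j,k,m}; column 3 has {h,i,j,k,m}; that leaves l.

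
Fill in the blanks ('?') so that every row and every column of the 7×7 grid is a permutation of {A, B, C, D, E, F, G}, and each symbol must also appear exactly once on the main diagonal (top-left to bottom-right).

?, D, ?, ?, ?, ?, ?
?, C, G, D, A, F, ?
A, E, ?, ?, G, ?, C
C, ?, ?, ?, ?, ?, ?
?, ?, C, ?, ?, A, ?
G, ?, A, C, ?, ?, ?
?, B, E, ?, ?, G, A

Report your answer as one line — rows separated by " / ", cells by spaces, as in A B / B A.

(r6,c2) = F
(r7,c4) = F
(r3,c4) = B
(r3,c6) = D
(r5,c2) = G
(r5,c4) = E
(r7,c1) = D
(r7,c5) = C
(r3,c3) = F
(r4,c2) = A
(r4,c4) = G
(r1,c3) = B
(r1,c4) = A
(r4,c3) = D
(r1,c1) = E
(r1,c5) = F
(r1,c6) = C
(r1,c7) = G
(r2,c1) = B
(r2,c7) = E
(r5,c1) = F
(r6,c6) = B
(r6,c7) = D
(r4,c6) = E
(r5,c5) = D
(r5,c7) = B
(r6,c5) = E
(r4,c5) = B
(r4,c7) = F

E D B A F C G / B C G D A F E / A E F B G D C / C A D G B E F / F G C E D A B / G F A C E B D / D B E F C G A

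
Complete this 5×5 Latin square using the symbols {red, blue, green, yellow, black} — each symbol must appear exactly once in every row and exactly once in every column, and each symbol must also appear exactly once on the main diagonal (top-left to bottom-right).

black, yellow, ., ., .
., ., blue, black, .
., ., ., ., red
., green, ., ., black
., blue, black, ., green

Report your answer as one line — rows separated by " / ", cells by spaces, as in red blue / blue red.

(r1,c5) = blue
(r2,c2) = red
(r2,c5) = yellow
(r3,c2) = black
(r3,c3) = yellow
(r4,c3) = red
(r4,c4) = blue
(r1,c3) = green
(r1,c4) = red
(r2,c1) = green
(r3,c1) = blue
(r3,c4) = green
(r4,c1) = yellow
(r5,c1) = red
(r5,c4) = yellow

black yellow green red blue / green red blue black yellow / blue black yellow green red / yellow green red blue black / red blue black yellow green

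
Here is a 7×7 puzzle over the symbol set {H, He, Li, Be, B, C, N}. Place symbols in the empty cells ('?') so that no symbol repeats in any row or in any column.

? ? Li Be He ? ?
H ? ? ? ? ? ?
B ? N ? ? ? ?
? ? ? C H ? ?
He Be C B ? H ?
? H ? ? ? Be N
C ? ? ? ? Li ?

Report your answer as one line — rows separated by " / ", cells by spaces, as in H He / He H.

N C Li Be He B H / H N Be Li B He C / B He N H Li C Be / Be Li He C H N B / He Be C B N H Li / Li H B He C Be N / C B H N Be Li He

(r1,c1) = N
(r5,c7) = Li
(r6,c1) = Li
(r6,c4) = He
(r4,c1) = Be
(r5,c5) = N
(r6,c3) = B
(r6,c5) = C
(r4,c3) = He
(r4,c7) = B
(r2,c3) = Be
(r4,c6) = N
(r7,c3) = H
(r7,c4) = N
(r2,c4) = Li
(r2,c5) = B
(r3,c4) = H
(r4,c2) = Li
(r7,c5) = Be
(r7,c7) = He
(r2,c7) = C
(r3,c5) = Li
(r3,c7) = Be
(r7,c2) = B
(r1,c2) = C
(r1,c6) = B
(r1,c7) = H
(r2,c6) = He
(r3,c2) = He
(r3,c6) = C
(r2,c2) = N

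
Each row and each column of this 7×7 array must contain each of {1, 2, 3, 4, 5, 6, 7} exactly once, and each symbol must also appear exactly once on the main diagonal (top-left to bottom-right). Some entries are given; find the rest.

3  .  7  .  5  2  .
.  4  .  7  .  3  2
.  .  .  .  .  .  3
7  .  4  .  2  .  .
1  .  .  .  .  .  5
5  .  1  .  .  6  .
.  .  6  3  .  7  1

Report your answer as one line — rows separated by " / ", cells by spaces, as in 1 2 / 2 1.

At row 2, column 1: row 2 has {2,3,4,7}; column 1 has {1,3,5,7}; that leaves 6.
At row 2, column 3: row 2 has {2,3,4,6,7}; column 3 has {1,4,6,7}; that leaves 5.
At row 2, column 5: row 2 has {2,3,4,5,6,7}; column 5 has {2,5}; that leaves 1.
At row 3, column 3: row 3 has {3}; column 3 has {1,4,5,6,7}; the diagonal has {1,3,4,6}; that leaves 2.
At row 4, column 4: row 4 has {2,4,7}; column 4 has {3,7}; the diagonal has {1,2,3,4,6}; that leaves 5.
At row 4, column 6: row 4 has {2,4,5,7}; column 6 has {2,3,6,7}; that leaves 1.
At row 4, column 7: row 4 has {1,2,4,5,7}; column 7 has {1,2,3,5}; that leaves 6.
At row 5, column 3: row 5 has {1,5}; column 3 has {1,2,4,5,6,7}; that leaves 3.
At row 5, column 5: row 5 has {1,3,5}; column 5 has {1,2,5}; the diagonal has {1,2,3,4,5,6}; that leaves 7.
At row 5, column 6: row 5 has {1,3,5,7}; column 6 has {1,2,3,6,7}; that leaves 4.
At row 7, column 5: row 7 has {1,3,6,7}; column 5 has {1,2,5,7}; that leaves 4.
At row 1, column 7: row 1 has {2,3,5,7}; column 7 has {1,2,3,5,6}; that leaves 4.
At row 3, column 1: row 3 has {2,3}; column 1 has {1,3,5,6,7}; that leaves 4.
At row 3, column 5: row 3 has {2,3,4}; column 5 has {1,2,4,5,7}; that leaves 6.
At row 3, column 6: row 3 has {2,3,4,6}; column 6 has {1,2,3,4,6,7}; that leaves 5.
At row 4, column 2: row 4 has {1,2,4,5,6,7}; column 2 has {4}; that leaves 3.
At row 6, column 5: row 6 has {1,5,6}; column 5 has {1,2,4,5,6,7}; that leaves 3.
At row 6, column 7: row 6 has {1,3,5,6}; column 7 has {1,2,3,4,5,6}; that leaves 7.
At row 7, column 1: row 7 has {1,3,4,6,7}; column 1 has {1,3,4,5,6,7}; that leaves 2.
At row 7, column 2: row 7 has {1,2,3,4,6,7}; column 2 has {3,4}; that leaves 5.
At row 3, column 4: row 3 has {2,3,4,5,6}; column 4 has {3,5,7}; that leaves 1.
At row 6, column 2: row 6 has {1,3,5,6,7}; column 2 has {3,4,5}; that leaves 2.
At row 6, column 4: row 6 has {1,2,3,5,6,7}; column 4 has {1,3,5,7}; that leaves 4.
At row 1, column 4: row 1 has {2,3,4,5,7}; column 4 has {1,3,4,5,7}; that leaves 6.
At row 3, column 2: row 3 has {1,2,3,4,5,6}; column 2 has {2,3,4,5}; that leaves 7.
At row 5, column 2: row 5 has {1,3,4,5,7}; column 2 has {2,3,4,5,7}; that leaves 6.
At row 5, column 4: row 5 has {1,3,4,5,6,7}; column 4 has {1,3,4,5,6,7}; that leaves 2.
At row 1, column 2: row 1 has {2,3,4,5,6,7}; column 2 has {2,3,4,5,6,7}; that leaves 1.

3 1 7 6 5 2 4 / 6 4 5 7 1 3 2 / 4 7 2 1 6 5 3 / 7 3 4 5 2 1 6 / 1 6 3 2 7 4 5 / 5 2 1 4 3 6 7 / 2 5 6 3 4 7 1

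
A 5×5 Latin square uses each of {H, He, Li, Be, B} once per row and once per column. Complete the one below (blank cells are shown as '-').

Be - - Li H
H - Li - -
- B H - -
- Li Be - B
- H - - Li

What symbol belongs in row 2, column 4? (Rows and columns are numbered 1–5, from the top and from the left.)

B

row 1 has {H,Li,Be}; column 2 has {H,Li,B} — only He is left for (r1,c2).
row 1 has {H,He,Li,Be}; column 3 has {H,Li,Be} — only B is left for (r1,c3).
row 2 has {H,Li}; column 2 has {H,He,Li,B} — only Be is left for (r2,c2).
row 2 has {H,Li,Be}; column 5 has {H,Li,B} — only He is left for (r2,c5).
row 3 has {H,B}; column 5 has {H,He,Li,B} — only Be is left for (r3,c5).
row 4 has {Li,Be,B}; column 1 has {H,Be} — only He is left for (r4,c1).
row 4 has {He,Li,Be,B}; column 4 has {Li} — only H is left for (r4,c4).
row 5 has {H,Li}; column 1 has {H,He,Be} — only B is left for (r5,c1).
row 5 has {H,Li,B}; column 3 has {H,Li,Be,B} — only He is left for (r5,c3).
row 5 has {H,He,Li,B}; column 4 has {H,Li} — only Be is left for (r5,c4).
row 2 has {H,He,Li,Be}; column 4 has {H,Li,Be} — only B is left for (r2,c4).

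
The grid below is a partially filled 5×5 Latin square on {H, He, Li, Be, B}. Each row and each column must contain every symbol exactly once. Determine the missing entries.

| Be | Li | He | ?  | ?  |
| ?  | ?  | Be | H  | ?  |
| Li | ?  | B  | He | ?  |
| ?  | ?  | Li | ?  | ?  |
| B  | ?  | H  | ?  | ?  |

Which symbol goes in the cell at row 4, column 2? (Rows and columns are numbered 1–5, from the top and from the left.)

(r1,c4) = B
(r1,c5) = H
(r2,c1) = He
(r2,c2) = B
(r2,c5) = Li
(r3,c5) = Be
(r4,c1) = H
(r4,c4) = Be
(r5,c4) = Li
(r5,c5) = He
(r3,c2) = H
(r4,c2) = He

He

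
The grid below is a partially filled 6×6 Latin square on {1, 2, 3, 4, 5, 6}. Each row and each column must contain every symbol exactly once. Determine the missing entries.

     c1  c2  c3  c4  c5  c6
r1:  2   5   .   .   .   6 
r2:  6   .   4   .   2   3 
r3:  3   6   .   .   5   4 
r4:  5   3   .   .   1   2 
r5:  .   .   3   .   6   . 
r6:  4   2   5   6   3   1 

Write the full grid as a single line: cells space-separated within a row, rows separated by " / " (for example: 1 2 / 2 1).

(r1,c3) = 1
(r1,c5) = 4
(r2,c2) = 1
(r2,c4) = 5
(r3,c3) = 2
(r3,c4) = 1
(r4,c3) = 6
(r4,c4) = 4
(r5,c1) = 1
(r5,c2) = 4
(r5,c4) = 2
(r5,c6) = 5
(r1,c4) = 3

2 5 1 3 4 6 / 6 1 4 5 2 3 / 3 6 2 1 5 4 / 5 3 6 4 1 2 / 1 4 3 2 6 5 / 4 2 5 6 3 1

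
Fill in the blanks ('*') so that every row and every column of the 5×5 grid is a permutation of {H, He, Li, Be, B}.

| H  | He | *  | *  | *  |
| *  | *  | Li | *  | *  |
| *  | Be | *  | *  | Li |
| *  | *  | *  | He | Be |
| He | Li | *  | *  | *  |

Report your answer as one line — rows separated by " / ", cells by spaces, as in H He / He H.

H He Be Li B / Be H Li B He / B Be He H Li / Li B H He Be / He Li B Be H

(r1,c5) = B
(r3,c1) = B
(r3,c4) = H
(r4,c1) = Li
(r5,c5) = H
(r1,c3) = Be
(r1,c4) = Li
(r2,c1) = Be
(r2,c4) = B
(r2,c5) = He
(r3,c3) = He
(r5,c3) = B
(r5,c4) = Be
(r2,c2) = H
(r4,c2) = B
(r4,c3) = H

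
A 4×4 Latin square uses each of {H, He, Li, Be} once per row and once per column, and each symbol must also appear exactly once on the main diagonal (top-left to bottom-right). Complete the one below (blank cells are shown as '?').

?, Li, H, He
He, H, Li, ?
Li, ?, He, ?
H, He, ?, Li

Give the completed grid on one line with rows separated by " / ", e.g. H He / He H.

Cell (r1,c1): row 1 has {H,He,Li}; column 1 has {H,He,Li}; the diagonal has {H,He,Li} → Be.
Cell (r2,c4): row 2 has {H,He,Li}; column 4 has {He,Li} → Be.
Cell (r3,c2): row 3 has {He,Li}; column 2 has {H,He,Li} → Be.
Cell (r3,c4): row 3 has {He,Li,Be}; column 4 has {He,Li,Be} → H.
Cell (r4,c3): row 4 has {H,He,Li}; column 3 has {H,He,Li} → Be.

Be Li H He / He H Li Be / Li Be He H / H He Be Li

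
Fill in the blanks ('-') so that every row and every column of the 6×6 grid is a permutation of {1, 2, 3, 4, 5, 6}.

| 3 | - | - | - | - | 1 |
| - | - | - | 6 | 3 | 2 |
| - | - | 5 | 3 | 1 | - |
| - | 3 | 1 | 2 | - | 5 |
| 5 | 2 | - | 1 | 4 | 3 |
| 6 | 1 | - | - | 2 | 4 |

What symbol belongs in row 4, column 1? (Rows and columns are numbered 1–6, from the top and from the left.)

4

(r2,c3) = 4
(r3,c6) = 6
(r4,c1) = 4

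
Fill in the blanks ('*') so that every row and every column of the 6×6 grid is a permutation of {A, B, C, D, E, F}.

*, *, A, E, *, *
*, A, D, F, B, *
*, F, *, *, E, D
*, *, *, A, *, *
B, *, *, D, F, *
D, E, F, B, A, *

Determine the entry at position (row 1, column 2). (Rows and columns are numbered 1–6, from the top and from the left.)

D

(r3,c4): row 3 has {D,E,F}; column 4 has {A,B,D,E,F}, so it must be C.
(r5,c2): row 5 has {B,D,F}; column 2 has {A,E,F}, so it must be C.
(r5,c3): row 5 has {B,C,D,F}; column 3 has {A,D,F}, so it must be E.
(r5,c6): row 5 has {B,C,D,E,F}; column 6 has {D}, so it must be A.
(r6,c6): row 6 has {A,B,D,E,F}; column 6 has {A,D}, so it must be C.
(r2,c6): row 2 has {A,B,D,F}; column 6 has {A,C,D}, so it must be E.
(r3,c1): row 3 has {C,D,E,F}; column 1 has {B,D}, so it must be A.
(r3,c3): row 3 has {A,C,D,E,F}; column 3 has {A,D,E,F}, so it must be B.
(r4,c3): row 4 has {A}; column 3 has {A,B,D,E,F}, so it must be C.
(r4,c5): row 4 has {A,C}; column 5 has {A,B,E,F}, so it must be D.
(r1,c5): row 1 has {A,E}; column 5 has {A,B,D,E,F}, so it must be C.
(r2,c1): row 2 has {A,B,D,E,F}; column 1 has {A,B,D}, so it must be C.
(r4,c2): row 4 has {A,C,D}; column 2 has {A,C,E,F}, so it must be B.
(r4,c6): row 4 has {A,B,C,D}; column 6 has {A,C,D,E}, so it must be F.
(r1,c1): row 1 has {A,C,E}; column 1 has {A,B,C,D}, so it must be F.
(r1,c2): row 1 has {A,C,E,F}; column 2 has {A,B,C,E,F}, so it must be D.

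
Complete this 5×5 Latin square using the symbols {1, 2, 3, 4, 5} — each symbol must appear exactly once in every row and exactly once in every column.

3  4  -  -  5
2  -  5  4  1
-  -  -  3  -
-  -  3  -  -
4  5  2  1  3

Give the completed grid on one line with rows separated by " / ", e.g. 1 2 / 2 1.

3 4 1 2 5 / 2 3 5 4 1 / 5 1 4 3 2 / 1 2 3 5 4 / 4 5 2 1 3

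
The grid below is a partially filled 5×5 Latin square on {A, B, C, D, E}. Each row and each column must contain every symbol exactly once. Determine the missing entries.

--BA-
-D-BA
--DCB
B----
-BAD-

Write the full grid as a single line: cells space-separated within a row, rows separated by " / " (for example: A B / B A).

D C B A E / C D E B A / A E D C B / B A C E D / E B A D C

At row 4, column 4: row 4 has {B}; column 4 has {A,B,C,D}; that leaves E.
At row 4, column 3: row 4 has {B,E}; column 3 has {A,B,D}; that leaves C.
At row 4, column 5: row 4 has {B,C,E}; column 5 has {A,B}; that leaves D.
At row 2, column 3: row 2 has {A,B,D}; column 3 has {A,B,C,D}; that leaves E.
At row 4, column 2: row 4 has {B,C,D,E}; column 2 has {B,D}; that leaves A.
At row 2, column 1: row 2 has {A,B,D,E}; column 1 has {B}; that leaves C.
At row 3, column 2: row 3 has {B,C,D}; column 2 has {A,B,D}; that leaves E.
At row 5, column 1: row 5 has {A,B,D}; column 1 has {B,C}; that leaves E.
At row 5, column 5: row 5 has {A,B,D,E}; column 5 has {A,B,D}; that leaves C.
At row 1, column 1: row 1 has {A,B}; column 1 has {B,C,E}; that leaves D.
At row 1, column 2: row 1 has {A,B,D}; column 2 has {A,B,D,E}; that leaves C.
At row 1, column 5: row 1 has {A,B,C,D}; column 5 has {A,B,C,D}; that leaves E.
At row 3, column 1: row 3 has {B,C,D,E}; column 1 has {B,C,D,E}; that leaves A.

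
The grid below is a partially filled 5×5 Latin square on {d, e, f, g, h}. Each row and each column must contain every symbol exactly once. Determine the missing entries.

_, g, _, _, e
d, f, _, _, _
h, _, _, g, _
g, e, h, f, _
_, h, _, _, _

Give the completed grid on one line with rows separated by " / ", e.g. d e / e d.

f g d h e / d f g e h / h d e g f / g e h f d / e h f d g

(r1,c1): row 1 has {e,g}; column 1 has {d,g,h}, so it must be f.
(r1,c3): row 1 has {e,f,g}; column 3 has {h}, so it must be d.
(r1,c4): row 1 has {d,e,f,g}; column 4 has {f,g}, so it must be h.
(r2,c4): row 2 has {d,f}; column 4 has {f,g,h}, so it must be e.
(r3,c2): row 3 has {g,h}; column 2 has {e,f,g,h}, so it must be d.
(r3,c5): row 3 has {d,g,h}; column 5 has {e}, so it must be f.
(r4,c5): row 4 has {e,f,g,h}; column 5 has {e,f}, so it must be d.
(r5,c1): row 5 has {h}; column 1 has {d,f,g,h}, so it must be e.
(r5,c4): row 5 has {e,h}; column 4 has {e,f,g,h}, so it must be d.
(r5,c5): row 5 has {d,e,h}; column 5 has {d,e,f}, so it must be g.
(r2,c3): row 2 has {d,e,f}; column 3 has {d,h}, so it must be g.
(r2,c5): row 2 has {d,e,f,g}; column 5 has {d,e,f,g}, so it must be h.
(r3,c3): row 3 has {d,f,g,h}; column 3 has {d,g,h}, so it must be e.
(r5,c3): row 5 has {d,e,g,h}; column 3 has {d,e,g,h}, so it must be f.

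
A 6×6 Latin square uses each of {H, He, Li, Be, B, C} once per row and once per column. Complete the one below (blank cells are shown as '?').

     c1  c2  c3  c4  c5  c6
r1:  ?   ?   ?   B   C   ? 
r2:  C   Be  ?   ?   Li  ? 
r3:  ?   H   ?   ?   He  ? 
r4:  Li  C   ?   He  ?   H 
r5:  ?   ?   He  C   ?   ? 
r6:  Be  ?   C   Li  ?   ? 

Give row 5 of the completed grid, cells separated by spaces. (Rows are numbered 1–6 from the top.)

H B He C Be Li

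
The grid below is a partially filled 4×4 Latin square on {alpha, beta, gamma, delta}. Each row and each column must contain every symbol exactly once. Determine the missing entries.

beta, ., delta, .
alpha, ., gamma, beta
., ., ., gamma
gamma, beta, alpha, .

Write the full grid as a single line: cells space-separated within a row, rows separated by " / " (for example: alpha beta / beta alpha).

beta gamma delta alpha / alpha delta gamma beta / delta alpha beta gamma / gamma beta alpha delta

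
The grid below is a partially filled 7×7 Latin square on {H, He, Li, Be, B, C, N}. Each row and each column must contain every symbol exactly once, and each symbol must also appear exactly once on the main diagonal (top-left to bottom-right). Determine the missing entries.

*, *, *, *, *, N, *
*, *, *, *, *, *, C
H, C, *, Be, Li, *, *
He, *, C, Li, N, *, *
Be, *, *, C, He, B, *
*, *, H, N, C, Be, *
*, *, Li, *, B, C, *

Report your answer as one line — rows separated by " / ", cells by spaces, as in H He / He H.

row 3 has {H,Li,Be,C}; column 6 has {Be,B,C,N} — only He is left for (r3,c6).
row 4 has {He,Li,C,N}; column 6 has {He,Be,B,C,N} — only H is left for (r4,c6).
row 5 has {He,Be,B,C}; column 3 has {H,Li,C} — only N is left for (r5,c3).
row 7 has {Li,B,C}; column 1 has {H,He,Be} — only N is left for (r7,c1).
row 7 has {Li,B,C,N}; column 7 has {C}; the diagonal has {He,Li,Be} — only H is left for (r7,c7).
row 2 has {C}; column 6 has {H,He,Be,B,C,N} — only Li is left for (r2,c6).
row 3 has {H,He,Li,Be,C}; column 3 has {H,Li,C,N}; the diagonal has {H,He,Li,Be} — only B is left for (r3,c3).
row 3 has {H,He,Li,Be,B,C}; column 7 has {H,C} — only N is left for (r3,c7).
row 5 has {He,Be,B,C,N}; column 7 has {H,C,N} — only Li is left for (r5,c7).
row 7 has {H,Li,B,C,N}; column 4 has {Li,Be,C,N} — only He is left for (r7,c4).
row 1 has {N}; column 1 has {H,He,Be,N}; the diagonal has {H,He,Li,Be,B} — only C is left for (r1,c1).
row 2 has {Li,C}; column 1 has {H,He,Be,C,N} — only B is left for (r2,c1).
row 2 has {Li,B,C}; column 2 has {C}; the diagonal has {H,He,Li,Be,B,C} — only N is left for (r2,c2).
row 2 has {Li,B,C,N}; column 4 has {He,Li,Be,C,N} — only H is left for (r2,c4).
row 2 has {H,Li,B,C,N}; column 5 has {He,Li,B,C,N} — only Be is left for (r2,c5).
row 5 has {He,Li,Be,B,C,N}; column 2 has {C,N} — only H is left for (r5,c2).
row 6 has {H,Be,C,N}; column 1 has {H,He,Be,B,C,N} — only Li is left for (r6,c1).
row 7 has {H,He,Li,B,C,N}; column 2 has {H,C,N} — only Be is left for (r7,c2).
row 1 has {C,N}; column 4 has {H,He,Li,Be,C,N} — only B is left for (r1,c4).
row 1 has {B,C,N}; column 5 has {He,Li,Be,B,C,N} — only H is left for (r1,c5).
row 2 has {H,Li,Be,B,C,N}; column 3 has {H,Li,B,C,N} — only He is left for (r2,c3).
row 4 has {H,He,Li,C,N}; column 2 has {H,Be,C,N} — only B is left for (r4,c2).
row 4 has {H,He,Li,B,C,N}; column 7 has {H,Li,C,N} — only Be is left for (r4,c7).
row 6 has {H,Li,Be,C,N}; column 2 has {H,Be,B,C,N} — only He is left for (r6,c2).
row 6 has {H,He,Li,Be,C,N}; column 7 has {H,Li,Be,C,N} — only B is left for (r6,c7).
row 1 has {H,B,C,N}; column 2 has {H,He,Be,B,C,N} — only Li is left for (r1,c2).
row 1 has {H,Li,B,C,N}; column 3 has {H,He,Li,B,C,N} — only Be is left for (r1,c3).
row 1 has {H,Li,Be,B,C,N}; column 7 has {H,Li,Be,B,C,N} — only He is left for (r1,c7).

C Li Be B H N He / B N He H Be Li C / H C B Be Li He N / He B C Li N H Be / Be H N C He B Li / Li He H N C Be B / N Be Li He B C H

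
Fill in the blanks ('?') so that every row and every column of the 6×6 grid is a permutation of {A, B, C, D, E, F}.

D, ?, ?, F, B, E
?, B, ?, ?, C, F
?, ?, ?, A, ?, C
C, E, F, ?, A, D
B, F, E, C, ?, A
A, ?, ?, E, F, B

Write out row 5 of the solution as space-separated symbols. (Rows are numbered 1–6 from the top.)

B F E C D A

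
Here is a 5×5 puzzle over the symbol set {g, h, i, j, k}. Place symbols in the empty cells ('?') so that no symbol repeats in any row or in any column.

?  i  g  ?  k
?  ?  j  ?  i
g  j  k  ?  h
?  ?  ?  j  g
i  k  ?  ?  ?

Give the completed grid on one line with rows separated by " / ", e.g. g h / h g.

j i g h k / h g j k i / g j k i h / k h i j g / i k h g j

Cell (r1,c4): row 1 has {g,i,k}; column 4 has {j} → h.
Cell (r3,c4): row 3 has {g,h,j,k}; column 4 has {h,j} → i.
Cell (r4,c2): row 4 has {g,j}; column 2 has {i,j,k} → h.
Cell (r4,c3): row 4 has {g,h,j}; column 3 has {g,j,k} → i.
Cell (r5,c3): row 5 has {i,k}; column 3 has {g,i,j,k} → h.
Cell (r5,c4): row 5 has {h,i,k}; column 4 has {h,i,j} → g.
Cell (r5,c5): row 5 has {g,h,i,k}; column 5 has {g,h,i,k} → j.
Cell (r1,c1): row 1 has {g,h,i,k}; column 1 has {g,i} → j.
Cell (r2,c2): row 2 has {i,j}; column 2 has {h,i,j,k} → g.
Cell (r2,c4): row 2 has {g,i,j}; column 4 has {g,h,i,j} → k.
Cell (r4,c1): row 4 has {g,h,i,j}; column 1 has {g,i,j} → k.
Cell (r2,c1): row 2 has {g,i,j,k}; column 1 has {g,i,j,k} → h.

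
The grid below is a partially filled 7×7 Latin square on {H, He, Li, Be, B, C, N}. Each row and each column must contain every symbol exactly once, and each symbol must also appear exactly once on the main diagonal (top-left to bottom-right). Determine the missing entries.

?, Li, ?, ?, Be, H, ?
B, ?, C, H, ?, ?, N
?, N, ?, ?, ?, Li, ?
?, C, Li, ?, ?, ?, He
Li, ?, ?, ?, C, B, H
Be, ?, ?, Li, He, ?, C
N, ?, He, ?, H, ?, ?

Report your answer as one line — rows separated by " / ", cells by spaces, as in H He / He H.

He Li N C Be H B / B Be C H Li He N / C N H He B Li Be / H C Li B N Be He / Li He Be N C B H / Be H B Li He N C / N B He Be H C Li

(r1,c1): row 1 has {H,Li,Be}; column 1 has {Li,Be,B,N}; the diagonal has {C}, so it must be He.
(r1,c7): row 1 has {H,He,Li,Be}; column 7 has {H,He,C,N}, so it must be B.
(r2,c2): row 2 has {H,B,C,N}; column 2 has {Li,C,N}; the diagonal has {He,C}, so it must be Be.
(r2,c5): row 2 has {H,Be,B,C,N}; column 5 has {H,He,Be,C}, so it must be Li.
(r2,c6): row 2 has {H,Li,Be,B,C,N}; column 6 has {H,Li,B}, so it must be He.
(r3,c5): row 3 has {Li,N}; column 5 has {H,He,Li,Be,C}, so it must be B.
(r3,c7): row 3 has {Li,B,N}; column 7 has {H,He,B,C,N}, so it must be Be.
(r4,c1): row 4 has {He,Li,C}; column 1 has {He,Li,Be,B,N}, so it must be H.
(r4,c5): row 4 has {H,He,Li,C}; column 5 has {H,He,Li,Be,B,C}, so it must be N.
(r4,c6): row 4 has {H,He,Li,C,N}; column 6 has {H,He,Li,B}, so it must be Be.
(r5,c2): row 5 has {H,Li,B,C}; column 2 has {Li,Be,C,N}, so it must be He.
(r6,c6): row 6 has {He,Li,Be,C}; column 6 has {H,He,Li,Be,B}; the diagonal has {He,Be,C}, so it must be N.
(r7,c2): row 7 has {H,He,N}; column 2 has {He,Li,Be,C,N}, so it must be B.
(r7,c6): row 7 has {H,He,B,N}; column 6 has {H,He,Li,Be,B,N}, so it must be C.
(r7,c7): row 7 has {H,He,B,C,N}; column 7 has {H,He,Be,B,C,N}; the diagonal has {He,Be,C,N}, so it must be Li.
(r1,c3): row 1 has {H,He,Li,Be,B}; column 3 has {He,Li,C}, so it must be N.
(r1,c4): row 1 has {H,He,Li,Be,B,N}; column 4 has {H,Li}, so it must be C.
(r3,c1): row 3 has {Li,Be,B,N}; column 1 has {H,He,Li,Be,B,N}, so it must be C.
(r3,c3): row 3 has {Li,Be,B,C,N}; column 3 has {He,Li,C,N}; the diagonal has {He,Li,Be,C,N}, so it must be H.
(r3,c4): row 3 has {H,Li,Be,B,C,N}; column 4 has {H,Li,C}, so it must be He.
(r4,c4): row 4 has {H,He,Li,Be,C,N}; column 4 has {H,He,Li,C}; the diagonal has {H,He,Li,Be,C,N}, so it must be B.
(r5,c3): row 5 has {H,He,Li,B,C}; column 3 has {H,He,Li,C,N}, so it must be Be.
(r5,c4): row 5 has {H,He,Li,Be,B,C}; column 4 has {H,He,Li,B,C}, so it must be N.
(r6,c2): row 6 has {He,Li,Be,C,N}; column 2 has {He,Li,Be,B,C,N}, so it must be H.
(r6,c3): row 6 has {H,He,Li,Be,C,N}; column 3 has {H,He,Li,Be,C,N}, so it must be B.
(r7,c4): row 7 has {H,He,Li,B,C,N}; column 4 has {H,He,Li,B,C,N}, so it must be Be.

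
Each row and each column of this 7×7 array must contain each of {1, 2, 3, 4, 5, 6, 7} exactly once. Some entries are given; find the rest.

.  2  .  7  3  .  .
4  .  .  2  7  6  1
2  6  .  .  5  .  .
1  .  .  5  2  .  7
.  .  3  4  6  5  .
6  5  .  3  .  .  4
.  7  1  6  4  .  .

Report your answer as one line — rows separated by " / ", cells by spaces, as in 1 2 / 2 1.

5 2 4 7 3 1 6 / 4 3 5 2 7 6 1 / 2 6 7 1 5 4 3 / 1 4 6 5 2 3 7 / 7 1 3 4 6 5 2 / 6 5 2 3 1 7 4 / 3 7 1 6 4 2 5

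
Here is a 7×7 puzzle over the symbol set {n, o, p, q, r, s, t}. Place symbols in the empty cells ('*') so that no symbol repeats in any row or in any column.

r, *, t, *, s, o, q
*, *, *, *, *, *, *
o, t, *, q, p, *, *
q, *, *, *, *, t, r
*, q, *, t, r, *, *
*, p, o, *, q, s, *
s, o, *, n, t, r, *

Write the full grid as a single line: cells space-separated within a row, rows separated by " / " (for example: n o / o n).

r n t p s o q / p r n s o q t / o t r q p n s / q s p o n t r / n q s t r p o / t p o r q s n / s o q n t r p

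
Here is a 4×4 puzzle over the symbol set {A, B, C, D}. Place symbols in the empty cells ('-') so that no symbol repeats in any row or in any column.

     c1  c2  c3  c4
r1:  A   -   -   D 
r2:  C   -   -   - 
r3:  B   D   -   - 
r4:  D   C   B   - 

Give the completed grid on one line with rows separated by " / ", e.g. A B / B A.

(r1,c2) = B
(r1,c3) = C
(r2,c2) = A
(r2,c3) = D
(r2,c4) = B
(r3,c3) = A
(r3,c4) = C
(r4,c4) = A

A B C D / C A D B / B D A C / D C B A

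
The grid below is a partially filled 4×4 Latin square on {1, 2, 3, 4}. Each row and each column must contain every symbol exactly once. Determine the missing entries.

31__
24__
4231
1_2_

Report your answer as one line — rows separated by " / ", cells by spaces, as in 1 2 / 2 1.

3 1 4 2 / 2 4 1 3 / 4 2 3 1 / 1 3 2 4

(r1,c3) = 4
(r1,c4) = 2
(r2,c3) = 1
(r2,c4) = 3
(r4,c2) = 3
(r4,c4) = 4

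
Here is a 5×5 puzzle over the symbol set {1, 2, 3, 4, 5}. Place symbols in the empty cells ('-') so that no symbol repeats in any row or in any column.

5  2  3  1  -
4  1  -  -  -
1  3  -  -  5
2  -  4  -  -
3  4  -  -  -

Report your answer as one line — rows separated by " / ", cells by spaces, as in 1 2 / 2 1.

(r1,c5): row 1 has {1,2,3,5}; column 5 has {5}, so it must be 4.
(r3,c3): row 3 has {1,3,5}; column 3 has {3,4}, so it must be 2.
(r3,c4): row 3 has {1,2,3,5}; column 4 has {1}, so it must be 4.
(r4,c2): row 4 has {2,4}; column 2 has {1,2,3,4}, so it must be 5.
(r4,c4): row 4 has {2,4,5}; column 4 has {1,4}, so it must be 3.
(r4,c5): row 4 has {2,3,4,5}; column 5 has {4,5}, so it must be 1.
(r5,c5): row 5 has {3,4}; column 5 has {1,4,5}, so it must be 2.
(r2,c3): row 2 has {1,4}; column 3 has {2,3,4}, so it must be 5.
(r2,c4): row 2 has {1,4,5}; column 4 has {1,3,4}, so it must be 2.
(r2,c5): row 2 has {1,2,4,5}; column 5 has {1,2,4,5}, so it must be 3.
(r5,c3): row 5 has {2,3,4}; column 3 has {2,3,4,5}, so it must be 1.
(r5,c4): row 5 has {1,2,3,4}; column 4 has {1,2,3,4}, so it must be 5.

5 2 3 1 4 / 4 1 5 2 3 / 1 3 2 4 5 / 2 5 4 3 1 / 3 4 1 5 2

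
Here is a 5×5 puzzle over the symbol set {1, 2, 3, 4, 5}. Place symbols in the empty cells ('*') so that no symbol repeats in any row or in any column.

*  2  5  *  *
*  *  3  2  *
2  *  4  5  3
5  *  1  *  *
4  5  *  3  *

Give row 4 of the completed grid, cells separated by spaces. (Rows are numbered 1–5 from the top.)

row 2 has {2,3}; column 1 has {2,4,5} — only 1 is left for (r2,c1).
row 2 has {1,2,3}; column 2 has {2,5} — only 4 is left for (r2,c2).
row 2 has {1,2,3,4}; column 5 has {3} — only 5 is left for (r2,c5).
row 3 has {2,3,4,5}; column 2 has {2,4,5} — only 1 is left for (r3,c2).
row 4 has {1,5}; column 2 has {1,2,4,5} — only 3 is left for (r4,c2).
row 4 has {1,3,5}; column 4 has {2,3,5} — only 4 is left for (r4,c4).
row 4 has {1,3,4,5}; column 5 has {3,5} — only 2 is left for (r4,c5).

5 3 1 4 2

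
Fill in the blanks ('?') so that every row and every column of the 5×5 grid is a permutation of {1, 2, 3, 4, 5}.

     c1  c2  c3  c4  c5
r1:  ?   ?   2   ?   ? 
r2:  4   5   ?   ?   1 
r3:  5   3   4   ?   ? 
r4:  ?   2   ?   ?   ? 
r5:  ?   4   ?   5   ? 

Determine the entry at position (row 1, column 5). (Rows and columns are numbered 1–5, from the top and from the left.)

5

row 1 has {2}; column 2 has {2,3,4,5} — only 1 is left for (r1,c2).
row 2 has {1,4,5}; column 3 has {2,4} — only 3 is left for (r2,c3).
row 2 has {1,3,4,5}; column 4 has {5} — only 2 is left for (r2,c4).
row 3 has {3,4,5}; column 4 has {2,5} — only 1 is left for (r3,c4).
row 3 has {1,3,4,5}; column 5 has {1} — only 2 is left for (r3,c5).
row 5 has {4,5}; column 3 has {2,3,4} — only 1 is left for (r5,c3).
row 5 has {1,4,5}; column 5 has {1,2} — only 3 is left for (r5,c5).
row 1 has {1,2}; column 1 has {4,5} — only 3 is left for (r1,c1).
row 1 has {1,2,3}; column 4 has {1,2,5} — only 4 is left for (r1,c4).
row 1 has {1,2,3,4}; column 5 has {1,2,3} — only 5 is left for (r1,c5).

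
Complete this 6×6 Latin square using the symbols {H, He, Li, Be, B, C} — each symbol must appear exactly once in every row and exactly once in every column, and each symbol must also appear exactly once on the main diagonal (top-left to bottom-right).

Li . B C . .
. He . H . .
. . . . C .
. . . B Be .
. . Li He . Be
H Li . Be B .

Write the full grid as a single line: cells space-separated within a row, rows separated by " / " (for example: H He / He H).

Li Be B C He H / Be He C H Li B / B H Be Li C He / He C H B Be Li / C B Li He H Be / H Li He Be B C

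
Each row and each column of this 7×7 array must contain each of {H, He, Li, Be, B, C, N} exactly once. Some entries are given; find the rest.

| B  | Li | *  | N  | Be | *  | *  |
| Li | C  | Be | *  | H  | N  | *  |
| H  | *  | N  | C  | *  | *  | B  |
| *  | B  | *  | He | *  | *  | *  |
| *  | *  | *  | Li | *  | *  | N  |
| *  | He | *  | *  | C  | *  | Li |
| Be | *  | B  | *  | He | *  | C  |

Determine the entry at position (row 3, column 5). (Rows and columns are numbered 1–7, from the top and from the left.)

Li

(r2,c4) = B
(r2,c7) = He
(r3,c2) = Be
(r3,c5) = Li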